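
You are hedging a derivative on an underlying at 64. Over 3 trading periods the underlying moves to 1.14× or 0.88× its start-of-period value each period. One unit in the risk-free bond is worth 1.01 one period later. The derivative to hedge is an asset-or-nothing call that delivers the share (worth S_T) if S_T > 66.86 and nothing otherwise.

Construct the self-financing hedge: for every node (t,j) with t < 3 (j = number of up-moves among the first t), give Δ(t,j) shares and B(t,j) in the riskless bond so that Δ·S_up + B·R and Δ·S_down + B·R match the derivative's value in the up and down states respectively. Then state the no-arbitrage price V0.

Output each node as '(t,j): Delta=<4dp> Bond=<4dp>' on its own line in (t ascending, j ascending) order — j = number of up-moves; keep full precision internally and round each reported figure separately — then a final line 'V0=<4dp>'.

The replicating-portfolio and risk-neutral prices coincide; use p* = (1.01−0.88)/(1.14−0.88) = 0.5000 for the latter.
At expiry t=3: V(3,0)=0.0000, V(3,1)=0.0000, V(3,2)=73.1935, V(3,3)=94.8188
(2,0): S=49.5616. Δ = (V_up−V_dn)/(S_up−S_dn) = (0.0000−0.0000)/(56.5002−43.6142) = 0.0000. V = [p*·0.0000 + (1−p*)·0.0000]/1.01 = 0.0000. B = V − Δ·S = 0.0000.
(2,1): S=64.2048. Δ = (V_up−V_dn)/(S_up−S_dn) = (73.1935−0.0000)/(73.1935−56.5002) = 4.3846. V = [p*·73.1935 + (1−p*)·0.0000]/1.01 = 36.2344. B = V − Δ·S = -245.2790.
(2,2): S=83.1744. Δ = (V_up−V_dn)/(S_up−S_dn) = (94.8188−73.1935)/(94.8188−73.1935) = 1.0000. V = [p*·94.8188 + (1−p*)·73.1935]/1.01 = 83.1744. B = V − Δ·S = 0.0000.
(1,0): S=56.3200. Δ = (V_up−V_dn)/(S_up−S_dn) = (36.2344−0.0000)/(64.2048−49.5616) = 2.4745. V = [p*·36.2344 + (1−p*)·0.0000]/1.01 = 17.9378. B = V − Δ·S = -121.4252.
(1,1): S=72.9600. Δ = (V_up−V_dn)/(S_up−S_dn) = (83.1744−36.2344)/(83.1744−64.2048) = 2.4745. V = [p*·83.1744 + (1−p*)·36.2344]/1.01 = 59.1133. B = V − Δ·S = -121.4252.
(0,0): S=64.0000. Δ = (V_up−V_dn)/(S_up−S_dn) = (59.1133−17.9378)/(72.9600−56.3200) = 2.4745. V = [p*·59.1133 + (1−p*)·17.9378]/1.01 = 38.1441. B = V − Δ·S = -120.2230.
Each (Δ,B) replicates both successor values, so the strategy is self-financing and V0 is arbitrage-free.

(0,0): Delta=2.4745 Bond=-120.2230
(1,0): Delta=2.4745 Bond=-121.4252
(1,1): Delta=2.4745 Bond=-121.4252
(2,0): Delta=0.0000 Bond=0.0000
(2,1): Delta=4.3846 Bond=-245.2790
(2,2): Delta=1.0000 Bond=0.0000
V0=38.1441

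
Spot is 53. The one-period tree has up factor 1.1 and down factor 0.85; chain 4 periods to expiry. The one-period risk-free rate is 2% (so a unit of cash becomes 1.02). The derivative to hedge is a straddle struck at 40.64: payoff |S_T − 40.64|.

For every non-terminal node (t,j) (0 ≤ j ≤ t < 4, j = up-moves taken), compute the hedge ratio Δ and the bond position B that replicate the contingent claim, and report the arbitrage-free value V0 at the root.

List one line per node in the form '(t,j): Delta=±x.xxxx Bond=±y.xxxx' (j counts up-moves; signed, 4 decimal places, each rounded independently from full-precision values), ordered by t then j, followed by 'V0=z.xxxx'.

(0,0): Delta=0.8184 Bond=-26.8707
(1,0): Delta=0.4985 Bond=-12.9986
(1,1): Delta=0.9347 Bond=-34.1891
(2,0): Delta=-0.2070 Bond=13.7556
(2,1): Delta=0.7550 Bond=-25.9711
(2,2): Delta=1.0000 Bond=-39.0619
(3,0): Delta=-1.0000 Bond=39.8431
(3,1): Delta=0.0814 Bond=1.8836
(3,2): Delta=1.0000 Bond=-39.8431
(3,3): Delta=1.0000 Bond=-39.8431
V0=16.5028

Risk-neutral probability p* = (R−d)/(u−d) = (1.02−0.85)/(1.1−0.85) = 0.6800.
Terminal payoffs: V(4,0)=12.9737, V(4,1)=4.8365, V(4,2)=5.6939, V(4,3)=19.3216, V(4,4)=36.9573
Node (3,0) S=32.5486: V=(p*·4.8365+(1−p*)·12.9737)/1.02=7.2945; Δ=(4.8365−12.9737)/(35.8035−27.6663)=-1.0000; B=V−Δ·S=39.8431
Node (3,1) S=42.1217: V=(p*·5.6939+(1−p*)·4.8365)/1.02=5.3133; Δ=(5.6939−4.8365)/(46.3339−35.8035)=0.0814; B=V−Δ·S=1.8836
Node (3,2) S=54.5105: V=(p*·19.3216+(1−p*)·5.6939)/1.02=14.6674; Δ=(19.3216−5.6939)/(59.9616−46.3339)=1.0000; B=V−Δ·S=-39.8431
Node (3,3) S=70.5430: V=(p*·36.9573+(1−p*)·19.3216)/1.02=30.6999; Δ=(36.9573−19.3216)/(77.5973−59.9616)=1.0000; B=V−Δ·S=-39.8431
Node (2,0) S=38.2925: V=(p*·5.3133+(1−p*)·7.2945)/1.02=5.8307; Δ=(5.3133−7.2945)/(42.1217−32.5486)=-0.2070; B=V−Δ·S=13.7556
Node (2,1) S=49.5550: V=(p*·14.6674+(1−p*)·5.3133)/1.02=11.4452; Δ=(14.6674−5.3133)/(54.5105−42.1217)=0.7550; B=V−Δ·S=-25.9711
Node (2,2) S=64.1300: V=(p*·30.6999+(1−p*)·14.6674)/1.02=25.0681; Δ=(30.6999−14.6674)/(70.5430−54.5105)=1.0000; B=V−Δ·S=-39.0619
Node (1,0) S=45.0500: V=(p*·11.4452+(1−p*)·5.8307)/1.02=9.4593; Δ=(11.4452−5.8307)/(49.5550−38.2925)=0.4985; B=V−Δ·S=-12.9986
Node (1,1) S=58.3000: V=(p*·25.0681+(1−p*)·11.4452)/1.02=20.3027; Δ=(25.0681−11.4452)/(64.1300−49.5550)=0.9347; B=V−Δ·S=-34.1891
Node (0,0) S=53.0000: V=(p*·20.3027+(1−p*)·9.4593)/1.02=16.5028; Δ=(20.3027−9.4593)/(58.3000−45.0500)=0.8184; B=V−Δ·S=-26.8707
Each (Δ,B) replicates both successor values, so the strategy is self-financing and V0 is arbitrage-free.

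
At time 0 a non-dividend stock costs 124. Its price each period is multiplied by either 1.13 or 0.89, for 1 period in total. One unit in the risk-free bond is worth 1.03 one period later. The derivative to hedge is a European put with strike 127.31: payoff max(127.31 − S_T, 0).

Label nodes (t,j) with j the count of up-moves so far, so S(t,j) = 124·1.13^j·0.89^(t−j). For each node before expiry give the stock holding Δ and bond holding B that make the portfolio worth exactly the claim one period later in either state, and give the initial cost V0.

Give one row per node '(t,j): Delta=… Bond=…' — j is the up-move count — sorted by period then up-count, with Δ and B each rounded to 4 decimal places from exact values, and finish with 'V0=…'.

Under the risk-neutral measure, an up-move has probability p* = (R−d)/(u−d) = 0.5833 and values discount at R = 1.03.
Payoff layer (t=1): V(1,0)=16.9500, V(1,1)=0.0000
  t=0,j=0: stock 124.0000 → up 140.1200 (V=0.0000), down 110.3600 (V=16.9500). Price 6.8568; hedge Δ=-0.5696, bond B=77.4818.
Each (Δ,B) replicates both successor values, so the strategy is self-financing and V0 is arbitrage-free.

(0,0): Delta=-0.5696 Bond=77.4818
V0=6.8568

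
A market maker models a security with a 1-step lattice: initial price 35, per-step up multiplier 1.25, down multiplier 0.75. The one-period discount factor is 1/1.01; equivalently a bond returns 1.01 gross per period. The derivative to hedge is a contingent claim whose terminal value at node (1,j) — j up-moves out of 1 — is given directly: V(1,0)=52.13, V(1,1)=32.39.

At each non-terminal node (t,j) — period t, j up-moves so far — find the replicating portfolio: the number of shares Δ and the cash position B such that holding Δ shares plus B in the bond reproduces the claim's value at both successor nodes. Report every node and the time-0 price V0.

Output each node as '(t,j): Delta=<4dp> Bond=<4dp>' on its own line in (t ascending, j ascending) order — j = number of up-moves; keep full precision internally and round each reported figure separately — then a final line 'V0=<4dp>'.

(0,0): Delta=-1.1280 Bond=80.9307
V0=41.4507

Risk-neutral probability p* = (R−d)/(u−d) = (1.01−0.75)/(1.25−0.75) = 0.5200.
Terminal values V(1,·): V(1,0)=52.1300, V(1,1)=32.3900
Node (0,0) S=35.0000: V=(p*·32.3900+(1−p*)·52.1300)/1.01=41.4507; Δ=(32.3900−52.1300)/(43.7500−26.2500)=-1.1280; B=V−Δ·S=80.9307
Self-financing check: at every node Δ·S+B equals the discounted successor values.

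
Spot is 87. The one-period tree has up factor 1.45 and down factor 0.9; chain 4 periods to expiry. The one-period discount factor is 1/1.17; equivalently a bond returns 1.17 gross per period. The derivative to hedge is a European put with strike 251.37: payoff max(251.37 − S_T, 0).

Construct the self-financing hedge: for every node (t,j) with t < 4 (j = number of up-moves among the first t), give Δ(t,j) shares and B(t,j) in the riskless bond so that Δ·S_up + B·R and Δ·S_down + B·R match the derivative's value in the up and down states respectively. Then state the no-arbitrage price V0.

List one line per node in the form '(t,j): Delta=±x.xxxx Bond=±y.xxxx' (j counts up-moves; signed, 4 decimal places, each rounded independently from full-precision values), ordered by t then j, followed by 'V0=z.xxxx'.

(0,0): Delta=-0.7944 Bond=120.3814
(1,0): Delta=-1.0000 Bond=156.9480
(1,1): Delta=-0.6620 Bond=124.1480
(2,0): Delta=-1.0000 Bond=183.6292
(2,1): Delta=-1.0000 Bond=183.6292
(2,2): Delta=-0.4444 Bond=105.4558
(3,0): Delta=-1.0000 Bond=214.8462
(3,1): Delta=-1.0000 Bond=214.8462
(3,2): Delta=-1.0000 Bond=214.8462
(3,3): Delta=-0.0868 Bond=28.5328
V0=51.2723

The replicating-portfolio and risk-neutral prices coincide; use p* = (1.17−0.9)/(1.45−0.9) = 0.4909 for the latter.
Terminal payoffs: V(4,0)=194.2893, V(4,1)=159.4067, V(4,2)=103.2068, V(4,3)=12.6627, V(4,4)=0.0000
(3,0): S=63.4230. Δ = (V_up−V_dn)/(S_up−S_dn) = (159.4067−194.2893)/(91.9634−57.0807) = -1.0000. V = [p*·159.4067 + (1−p*)·194.2893]/1.17 = 151.4232. B = V − Δ·S = 214.8462.
(3,1): S=102.1815. Δ = (V_up−V_dn)/(S_up−S_dn) = (103.2068−159.4067)/(148.1632−91.9634) = -1.0000. V = [p*·103.2068 + (1−p*)·159.4067]/1.17 = 112.6647. B = V − Δ·S = 214.8462.
(3,2): S=164.6257. Δ = (V_up−V_dn)/(S_up−S_dn) = (12.6627−103.2068)/(238.7073−148.1632) = -1.0000. V = [p*·12.6627 + (1−p*)·103.2068]/1.17 = 50.2204. B = V − Δ·S = 214.8462.
(3,3): S=265.2304. Δ = (V_up−V_dn)/(S_up−S_dn) = (0.0000−12.6627)/(384.5840−238.7073) = -0.0868. V = [p*·0.0000 + (1−p*)·12.6627]/1.17 = 5.5098. B = V − Δ·S = 28.5328.
(2,0): S=70.4700. Δ = (V_up−V_dn)/(S_up−S_dn) = (112.6647−151.4232)/(102.1815−63.4230) = -1.0000. V = [p*·112.6647 + (1−p*)·151.4232]/1.17 = 113.1592. B = V − Δ·S = 183.6292.
(2,1): S=113.5350. Δ = (V_up−V_dn)/(S_up−S_dn) = (50.2204−112.6647)/(164.6257−102.1815) = -1.0000. V = [p*·50.2204 + (1−p*)·112.6647]/1.17 = 70.0942. B = V − Δ·S = 183.6292.
(2,2): S=182.9175. Δ = (V_up−V_dn)/(S_up−S_dn) = (5.5098−50.2204)/(265.2304−164.6257) = -0.4444. V = [p*·5.5098 + (1−p*)·50.2204]/1.17 = 24.1637. B = V − Δ·S = 105.4558.
(1,0): S=78.3000. Δ = (V_up−V_dn)/(S_up−S_dn) = (70.0942−113.1592)/(113.5350−70.4700) = -1.0000. V = [p*·70.0942 + (1−p*)·113.1592]/1.17 = 78.6480. B = V − Δ·S = 156.9480.
(1,1): S=126.1500. Δ = (V_up−V_dn)/(S_up−S_dn) = (24.1637−70.0942)/(182.9175−113.5350) = -0.6620. V = [p*·24.1637 + (1−p*)·70.0942]/1.17 = 40.6380. B = V − Δ·S = 124.1480.
(0,0): S=87.0000. Δ = (V_up−V_dn)/(S_up−S_dn) = (40.6380−78.6480)/(126.1500−78.3000) = -0.7944. V = [p*·40.6380 + (1−p*)·78.6480]/1.17 = 51.2723. B = V − Δ·S = 120.3814.
Check: Δ(0,0)·S0 + B(0,0) = 51.2723 = V0.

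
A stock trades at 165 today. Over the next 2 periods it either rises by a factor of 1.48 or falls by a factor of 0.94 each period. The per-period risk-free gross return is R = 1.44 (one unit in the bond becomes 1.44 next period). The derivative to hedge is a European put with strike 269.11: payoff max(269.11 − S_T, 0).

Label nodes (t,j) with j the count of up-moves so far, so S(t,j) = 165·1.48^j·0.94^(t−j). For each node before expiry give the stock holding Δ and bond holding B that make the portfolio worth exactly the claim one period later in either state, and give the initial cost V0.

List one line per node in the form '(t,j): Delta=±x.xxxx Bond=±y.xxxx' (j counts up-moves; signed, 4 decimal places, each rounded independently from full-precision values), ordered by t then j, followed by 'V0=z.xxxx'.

(0,0): Delta=-0.3339 Bond=58.0302
(1,0): Delta=-1.0000 Bond=186.8819
(1,1): Delta=-0.3000 Bond=75.2980
V0=2.9434

Since d<R<u, set p* = (R−d)/(u−d) = 0.9259; price each node as the discounted p*-expectation of its children.
Payoff layer (t=2): V(2,0)=123.3160, V(2,1)=39.5620, V(2,2)=0.0000
(1,0): S=155.1000. Δ = (V_up−V_dn)/(S_up−S_dn) = (39.5620−123.3160)/(229.5480−145.7940) = -1.0000. V = [p*·39.5620 + (1−p*)·123.3160]/1.44 = 31.7819. B = V − Δ·S = 186.8819.
(1,1): S=244.2000. Δ = (V_up−V_dn)/(S_up−S_dn) = (0.0000−39.5620)/(361.4160−229.5480) = -0.3000. V = [p*·0.0000 + (1−p*)·39.5620]/1.44 = 2.0351. B = V − Δ·S = 75.2980.
(0,0): S=165.0000. Δ = (V_up−V_dn)/(S_up−S_dn) = (2.0351−31.7819)/(244.2000−155.1000) = -0.3339. V = [p*·2.0351 + (1−p*)·31.7819]/1.44 = 2.9434. B = V − Δ·S = 58.0302.
Each (Δ,B) replicates both successor values, so the strategy is self-financing and V0 is arbitrage-free.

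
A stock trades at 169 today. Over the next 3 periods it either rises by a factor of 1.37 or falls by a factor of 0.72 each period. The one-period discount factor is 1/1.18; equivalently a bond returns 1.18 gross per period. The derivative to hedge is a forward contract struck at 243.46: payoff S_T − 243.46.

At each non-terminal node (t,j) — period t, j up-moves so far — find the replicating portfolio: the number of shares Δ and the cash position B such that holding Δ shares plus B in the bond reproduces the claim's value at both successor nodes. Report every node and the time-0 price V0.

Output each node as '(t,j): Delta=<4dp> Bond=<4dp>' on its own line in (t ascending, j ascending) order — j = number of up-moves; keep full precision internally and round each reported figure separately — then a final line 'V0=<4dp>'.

(0,0): Delta=1.0000 Bond=-148.1773
(1,0): Delta=1.0000 Bond=-174.8492
(1,1): Delta=1.0000 Bond=-174.8492
(2,0): Delta=1.0000 Bond=-206.3220
(2,1): Delta=1.0000 Bond=-206.3220
(2,2): Delta=1.0000 Bond=-206.3220
V0=20.8227

Under the risk-neutral measure, an up-move has probability p* = (R−d)/(u−d) = 0.7077 and values discount at R = 1.18.
At expiry t=3: V(3,0)=-180.3811, V(3,1)=-123.4348, V(3,2)=-15.0788, V(3,3)=191.0987
(2,0): S=87.6096. Δ = (V_up−V_dn)/(S_up−S_dn) = (-123.4348−-180.3811)/(120.0252−63.0789) = 1.0000. V = [p*·-123.4348 + (1−p*)·-180.3811]/1.18 = -118.7124. B = V − Δ·S = -206.3220.
(2,1): S=166.7016. Δ = (V_up−V_dn)/(S_up−S_dn) = (-15.0788−-123.4348)/(228.3812−120.0252) = 1.0000. V = [p*·-15.0788 + (1−p*)·-123.4348]/1.18 = -39.6204. B = V − Δ·S = -206.3220.
(2,2): S=317.1961. Δ = (V_up−V_dn)/(S_up−S_dn) = (191.0987−-15.0788)/(434.5587−228.3812) = 1.0000. V = [p*·191.0987 + (1−p*)·-15.0788]/1.18 = 110.8741. B = V − Δ·S = -206.3220.
(1,0): S=121.6800. Δ = (V_up−V_dn)/(S_up−S_dn) = (-39.6204−-118.7124)/(166.7016−87.6096) = 1.0000. V = [p*·-39.6204 + (1−p*)·-118.7124]/1.18 = -53.1692. B = V − Δ·S = -174.8492.
(1,1): S=231.5300. Δ = (V_up−V_dn)/(S_up−S_dn) = (110.8741−-39.6204)/(317.1961−166.7016) = 1.0000. V = [p*·110.8741 + (1−p*)·-39.6204]/1.18 = 56.6808. B = V − Δ·S = -174.8492.
(0,0): S=169.0000. Δ = (V_up−V_dn)/(S_up−S_dn) = (56.6808−-53.1692)/(231.5300−121.6800) = 1.0000. V = [p*·56.6808 + (1−p*)·-53.1692]/1.18 = 20.8227. B = V − Δ·S = -148.1773.
Check: Δ(0,0)·S0 + B(0,0) = 20.8227 = V0.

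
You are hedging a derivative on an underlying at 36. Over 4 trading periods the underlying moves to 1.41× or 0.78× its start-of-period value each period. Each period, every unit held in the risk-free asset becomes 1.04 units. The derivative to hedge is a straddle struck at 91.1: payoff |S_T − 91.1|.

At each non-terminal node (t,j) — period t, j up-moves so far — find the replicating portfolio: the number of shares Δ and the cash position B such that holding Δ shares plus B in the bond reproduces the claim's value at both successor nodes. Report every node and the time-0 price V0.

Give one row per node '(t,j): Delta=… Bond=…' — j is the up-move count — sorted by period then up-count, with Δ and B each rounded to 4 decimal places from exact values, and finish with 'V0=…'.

Under the risk-neutral measure, an up-move has probability p* = (R−d)/(u−d) = 0.4127 and values discount at R = 1.04.
Terminal values V(4,·): V(4,0)=77.7746, V(4,1)=67.0117, V(4,2)=47.5558, V(4,3)=12.3856, V(4,4)=51.1915
  t=3,j=0: stock 17.0839 → up 24.0883 (V=67.0117), down 13.3254 (V=77.7746). Price 70.5123; hedge Δ=-1.0000, bond B=87.5962.
  t=3,j=1: stock 30.8824 → up 43.5442 (V=47.5558), down 24.0883 (V=67.0117). Price 56.7138; hedge Δ=-1.0000, bond B=87.5962.
  t=3,j=2: stock 55.8258 → up 78.7144 (V=12.3856), down 43.5442 (V=47.5558). Price 31.7703; hedge Δ=-1.0000, bond B=87.5962.
  t=3,j=3: stock 100.9160 → up 142.2915 (V=51.1915), down 78.7144 (V=12.3856). Price 27.3084; hedge Δ=0.6104, bond B=-34.2884.
  t=2,j=0: stock 21.9024 → up 30.8824 (V=56.7138), down 17.0839 (V=70.5123). Price 62.3247; hedge Δ=-1.0000, bond B=84.2271.
  t=2,j=1: stock 39.5928 → up 55.8258 (V=31.7703), down 30.8824 (V=56.7138). Price 44.6343; hedge Δ=-1.0000, bond B=84.2271.
  t=2,j=2: stock 71.5716 → up 100.9160 (V=27.3084), down 55.8258 (V=31.7703). Price 28.7778; hedge Δ=-0.0990, bond B=35.8602.
  t=1,j=0: stock 28.0800 → up 39.5928 (V=44.6343), down 21.9024 (V=62.3247). Price 52.9076; hedge Δ=-1.0000, bond B=80.9876.
  t=1,j=1: stock 50.7600 → up 71.5716 (V=28.7778), down 39.5928 (V=44.6343). Price 36.6253; hedge Δ=-0.4958, bond B=61.7944.
  t=0,j=0: stock 36.0000 → up 50.7600 (V=36.6253), down 28.0800 (V=52.9076). Price 44.4114; hedge Δ=-0.7179, bond B=70.2563.
Self-financing check: at every node Δ·S+B equals the discounted successor values.

(0,0): Delta=-0.7179 Bond=70.2563
(1,0): Delta=-1.0000 Bond=80.9876
(1,1): Delta=-0.4958 Bond=61.7944
(2,0): Delta=-1.0000 Bond=84.2271
(2,1): Delta=-1.0000 Bond=84.2271
(2,2): Delta=-0.0990 Bond=35.8602
(3,0): Delta=-1.0000 Bond=87.5962
(3,1): Delta=-1.0000 Bond=87.5962
(3,2): Delta=-1.0000 Bond=87.5962
(3,3): Delta=0.6104 Bond=-34.2884
V0=44.4114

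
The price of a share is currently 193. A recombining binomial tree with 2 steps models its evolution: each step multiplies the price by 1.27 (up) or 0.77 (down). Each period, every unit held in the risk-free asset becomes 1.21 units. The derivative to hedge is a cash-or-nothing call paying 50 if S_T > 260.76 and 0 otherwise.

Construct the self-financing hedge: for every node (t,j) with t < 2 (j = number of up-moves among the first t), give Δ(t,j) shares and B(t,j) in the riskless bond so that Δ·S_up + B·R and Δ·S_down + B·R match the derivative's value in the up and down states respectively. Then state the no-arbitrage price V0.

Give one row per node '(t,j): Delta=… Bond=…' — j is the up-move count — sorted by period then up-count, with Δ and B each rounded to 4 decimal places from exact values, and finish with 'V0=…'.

Since d<R<u, set p* = (R−d)/(u−d) = 0.8800; price each node as the discounted p*-expectation of its children.
Terminal values V(2,·): V(2,0)=0.0000, V(2,1)=0.0000, V(2,2)=50.0000
(1,0): S=148.6100. Δ = (V_up−V_dn)/(S_up−S_dn) = (0.0000−0.0000)/(188.7347−114.4297) = 0.0000. V = [p*·0.0000 + (1−p*)·0.0000]/1.21 = 0.0000. B = V − Δ·S = 0.0000.
(1,1): S=245.1100. Δ = (V_up−V_dn)/(S_up−S_dn) = (50.0000−0.0000)/(311.2897−188.7347) = 0.4080. V = [p*·50.0000 + (1−p*)·0.0000]/1.21 = 36.3636. B = V − Δ·S = -63.6364.
(0,0): S=193.0000. Δ = (V_up−V_dn)/(S_up−S_dn) = (36.3636−0.0000)/(245.1100−148.6100) = 0.3768. V = [p*·36.3636 + (1−p*)·0.0000]/1.21 = 26.4463. B = V − Δ·S = -46.2810.
Check: Δ(0,0)·S0 + B(0,0) = 26.4463 = V0.

(0,0): Delta=0.3768 Bond=-46.2810
(1,0): Delta=0.0000 Bond=0.0000
(1,1): Delta=0.4080 Bond=-63.6364
V0=26.4463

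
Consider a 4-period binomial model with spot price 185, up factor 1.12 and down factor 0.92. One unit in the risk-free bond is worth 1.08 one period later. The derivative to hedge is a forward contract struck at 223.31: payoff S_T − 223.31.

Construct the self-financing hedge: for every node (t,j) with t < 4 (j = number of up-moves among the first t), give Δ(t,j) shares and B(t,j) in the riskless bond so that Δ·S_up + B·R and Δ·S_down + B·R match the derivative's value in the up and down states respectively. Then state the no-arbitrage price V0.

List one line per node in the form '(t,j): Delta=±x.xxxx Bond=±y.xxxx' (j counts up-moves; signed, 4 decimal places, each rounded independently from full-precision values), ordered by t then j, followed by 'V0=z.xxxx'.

(0,0): Delta=1.0000 Bond=-164.1395
(1,0): Delta=1.0000 Bond=-177.2707
(1,1): Delta=1.0000 Bond=-177.2707
(2,0): Delta=1.0000 Bond=-191.4523
(2,1): Delta=1.0000 Bond=-191.4523
(2,2): Delta=1.0000 Bond=-191.4523
(3,0): Delta=1.0000 Bond=-206.7685
(3,1): Delta=1.0000 Bond=-206.7685
(3,2): Delta=1.0000 Bond=-206.7685
(3,3): Delta=1.0000 Bond=-206.7685
V0=20.8605

Under the risk-neutral measure, an up-move has probability p* = (R−d)/(u−d) = 0.8000 and values discount at R = 1.08.
Payoff layer (t=4): V(4,0)=-90.7773, V(4,1)=-61.9658, V(4,2)=-26.8910, V(4,3)=15.8087, V(4,4)=67.7911
  t=3,j=0: stock 144.0573 → up 161.3442 (V=-61.9658), down 132.5327 (V=-90.7773). Price -62.7112; hedge Δ=1.0000, bond B=-206.7685.
  t=3,j=1: stock 175.3741 → up 196.4190 (V=-26.8910), down 161.3442 (V=-61.9658). Price -31.3944; hedge Δ=1.0000, bond B=-206.7685.
  t=3,j=2: stock 213.4989 → up 239.1187 (V=15.8087), down 196.4190 (V=-26.8910). Price 6.7304; hedge Δ=1.0000, bond B=-206.7685.
  t=3,j=3: stock 259.9117 → up 291.1011 (V=67.7911), down 239.1187 (V=15.8087). Price 53.1432; hedge Δ=1.0000, bond B=-206.7685.
  t=2,j=0: stock 156.5840 → up 175.3741 (V=-31.3944), down 144.0573 (V=-62.7112). Price -34.8683; hedge Δ=1.0000, bond B=-191.4523.
  t=2,j=1: stock 190.6240 → up 213.4989 (V=6.7304), down 175.3741 (V=-31.3944). Price -0.8283; hedge Δ=1.0000, bond B=-191.4523.
  t=2,j=2: stock 232.0640 → up 259.9117 (V=53.1432), down 213.4989 (V=6.7304). Price 40.6117; hedge Δ=1.0000, bond B=-191.4523.
  t=1,j=0: stock 170.2000 → up 190.6240 (V=-0.8283), down 156.5840 (V=-34.8683). Price -7.0707; hedge Δ=1.0000, bond B=-177.2707.
  t=1,j=1: stock 207.2000 → up 232.0640 (V=40.6117), down 190.6240 (V=-0.8283). Price 29.9293; hedge Δ=1.0000, bond B=-177.2707.
  t=0,j=0: stock 185.0000 → up 207.2000 (V=29.9293), down 170.2000 (V=-7.0707). Price 20.8605; hedge Δ=1.0000, bond B=-164.1395.
Root portfolio cost Δ·185+B reproduces V0=20.8605.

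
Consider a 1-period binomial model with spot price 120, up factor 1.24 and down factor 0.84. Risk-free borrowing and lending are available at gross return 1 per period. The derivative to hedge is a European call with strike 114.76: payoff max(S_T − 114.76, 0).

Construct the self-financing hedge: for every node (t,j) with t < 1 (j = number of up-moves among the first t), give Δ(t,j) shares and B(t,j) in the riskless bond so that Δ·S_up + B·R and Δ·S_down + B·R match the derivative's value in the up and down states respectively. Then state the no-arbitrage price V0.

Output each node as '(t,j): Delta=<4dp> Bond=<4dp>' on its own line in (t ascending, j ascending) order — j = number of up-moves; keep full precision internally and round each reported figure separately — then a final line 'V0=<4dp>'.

(0,0): Delta=0.7092 Bond=-71.4840
V0=13.6160

The replicating-portfolio and risk-neutral prices coincide; use p* = (1−0.84)/(1.24−0.84) = 0.4000 for the latter.
Terminal payoffs: V(1,0)=0.0000, V(1,1)=34.0400
Node (0,0) S=120.0000: V=(p*·34.0400+(1−p*)·0.0000)/1=13.6160; Δ=(34.0400−0.0000)/(148.8000−100.8000)=0.7092; B=V−Δ·S=-71.4840
The time-0 hedge costs 13.6160, which is the no-arbitrage price.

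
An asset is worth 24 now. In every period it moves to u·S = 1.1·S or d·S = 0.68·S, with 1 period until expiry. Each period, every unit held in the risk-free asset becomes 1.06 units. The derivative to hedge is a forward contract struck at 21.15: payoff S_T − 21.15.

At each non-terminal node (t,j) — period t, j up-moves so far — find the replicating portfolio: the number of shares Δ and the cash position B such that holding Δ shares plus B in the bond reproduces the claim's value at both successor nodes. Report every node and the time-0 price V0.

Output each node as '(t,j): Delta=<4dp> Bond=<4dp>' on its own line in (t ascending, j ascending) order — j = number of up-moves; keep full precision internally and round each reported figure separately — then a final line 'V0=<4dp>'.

The replicating-portfolio and risk-neutral prices coincide; use p* = (1.06−0.68)/(1.1−0.68) = 0.9048 for the latter.
At expiry t=1: V(1,0)=-4.8300, V(1,1)=5.2500
  t=0,j=0: stock 24.0000 → up 26.4000 (V=5.2500), down 16.3200 (V=-4.8300). Price 4.0472; hedge Δ=1.0000, bond B=-19.9528.
Root portfolio cost Δ·24+B reproduces V0=4.0472.

(0,0): Delta=1.0000 Bond=-19.9528
V0=4.0472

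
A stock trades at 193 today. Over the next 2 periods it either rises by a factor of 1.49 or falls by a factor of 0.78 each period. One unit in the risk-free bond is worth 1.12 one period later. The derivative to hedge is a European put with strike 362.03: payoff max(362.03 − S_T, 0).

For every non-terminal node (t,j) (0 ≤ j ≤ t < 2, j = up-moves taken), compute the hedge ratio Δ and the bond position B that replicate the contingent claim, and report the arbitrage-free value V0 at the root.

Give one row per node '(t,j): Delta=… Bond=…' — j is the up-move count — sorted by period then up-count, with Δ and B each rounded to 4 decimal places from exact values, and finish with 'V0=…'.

(0,0): Delta=-0.7927 Bond=260.7398
(1,0): Delta=-1.0000 Bond=323.2411
(1,1): Delta=-0.6745 Bond=258.0619
V0=107.7558

The replicating-portfolio and risk-neutral prices coincide; use p* = (1.12−0.78)/(1.49−0.78) = 0.4789 for the latter.
Terminal values V(2,·): V(2,0)=244.6088, V(2,1)=137.7254, V(2,2)=0.0000
Node (1,0) S=150.5400: V=(p*·137.7254+(1−p*)·244.6088)/1.12=172.7011; Δ=(137.7254−244.6088)/(224.3046−117.4212)=-1.0000; B=V−Δ·S=323.2411
Node (1,1) S=287.5700: V=(p*·0.0000+(1−p*)·137.7254)/1.12=64.0825; Δ=(0.0000−137.7254)/(428.4793−224.3046)=-0.6745; B=V−Δ·S=258.0619
Node (0,0) S=193.0000: V=(p*·64.0825+(1−p*)·172.7011)/1.12=107.7558; Δ=(64.0825−172.7011)/(287.5700−150.5400)=-0.7927; B=V−Δ·S=260.7398
Self-financing check: at every node Δ·S+B equals the discounted successor values.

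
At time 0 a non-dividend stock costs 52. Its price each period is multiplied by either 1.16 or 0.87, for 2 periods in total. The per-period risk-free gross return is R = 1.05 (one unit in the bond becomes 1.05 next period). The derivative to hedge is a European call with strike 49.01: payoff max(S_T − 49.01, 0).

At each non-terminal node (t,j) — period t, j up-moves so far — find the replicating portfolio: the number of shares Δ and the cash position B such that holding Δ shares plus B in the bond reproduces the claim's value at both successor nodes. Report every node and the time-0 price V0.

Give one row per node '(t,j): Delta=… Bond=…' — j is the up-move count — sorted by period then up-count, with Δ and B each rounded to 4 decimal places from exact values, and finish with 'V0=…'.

Under the risk-neutral measure, an up-move has probability p* = (R−d)/(u−d) = 0.6207 and values discount at R = 1.05.
At expiry t=2: V(2,0)=0.0000, V(2,1)=3.4684, V(2,2)=20.9612
  t=1,j=0: stock 45.2400 → up 52.4784 (V=3.4684), down 39.3588 (V=0.0000). Price 2.0503; hedge Δ=0.2644, bond B=-9.9097.
  t=1,j=1: stock 60.3200 → up 69.9712 (V=20.9612), down 52.4784 (V=3.4684). Price 13.6438; hedge Δ=1.0000, bond B=-46.6762.
  t=0,j=0: stock 52.0000 → up 60.3200 (V=13.6438), down 45.2400 (V=2.0503). Price 8.8060; hedge Δ=0.7688, bond B=-31.1717.
Each (Δ,B) replicates both successor values, so the strategy is self-financing and V0 is arbitrage-free.

(0,0): Delta=0.7688 Bond=-31.1717
(1,0): Delta=0.2644 Bond=-9.9097
(1,1): Delta=1.0000 Bond=-46.6762
V0=8.8060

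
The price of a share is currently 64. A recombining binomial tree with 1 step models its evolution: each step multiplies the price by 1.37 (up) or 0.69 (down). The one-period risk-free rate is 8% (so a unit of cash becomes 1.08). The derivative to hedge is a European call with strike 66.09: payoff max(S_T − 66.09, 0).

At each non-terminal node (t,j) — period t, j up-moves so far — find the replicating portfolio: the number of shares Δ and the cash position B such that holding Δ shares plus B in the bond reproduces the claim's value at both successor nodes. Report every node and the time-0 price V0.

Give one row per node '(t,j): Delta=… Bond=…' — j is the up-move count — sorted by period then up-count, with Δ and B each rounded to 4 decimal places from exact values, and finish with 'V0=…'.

(0,0): Delta=0.4961 Bond=-20.2847
V0=11.4653

Since d<R<u, set p* = (R−d)/(u−d) = 0.5735; price each node as the discounted p*-expectation of its children.
Payoff layer (t=1): V(1,0)=0.0000, V(1,1)=21.5900
(0,0): S=64.0000. Δ = (V_up−V_dn)/(S_up−S_dn) = (21.5900−0.0000)/(87.6800−44.1600) = 0.4961. V = [p*·21.5900 + (1−p*)·0.0000]/1.08 = 11.4653. B = V − Δ·S = -20.2847.
Check: Δ(0,0)·S0 + B(0,0) = 11.4653 = V0.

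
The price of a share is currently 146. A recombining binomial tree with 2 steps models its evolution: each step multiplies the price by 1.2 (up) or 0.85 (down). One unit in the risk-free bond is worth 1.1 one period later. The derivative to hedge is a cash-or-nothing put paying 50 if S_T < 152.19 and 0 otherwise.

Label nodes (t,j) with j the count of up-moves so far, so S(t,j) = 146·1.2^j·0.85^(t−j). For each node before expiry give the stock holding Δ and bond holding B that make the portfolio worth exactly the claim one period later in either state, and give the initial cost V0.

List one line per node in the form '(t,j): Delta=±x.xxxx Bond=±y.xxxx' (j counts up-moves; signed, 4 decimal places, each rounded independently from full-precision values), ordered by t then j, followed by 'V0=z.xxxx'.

The replicating-portfolio and risk-neutral prices coincide; use p* = (1.1−0.85)/(1.2−0.85) = 0.7143 for the latter.
At expiry t=2: V(2,0)=50.0000, V(2,1)=50.0000, V(2,2)=0.0000
(1,0): S=124.1000. Δ = (V_up−V_dn)/(S_up−S_dn) = (50.0000−50.0000)/(148.9200−105.4850) = 0.0000. V = [p*·50.0000 + (1−p*)·50.0000]/1.1 = 45.4545. B = V − Δ·S = 45.4545.
(1,1): S=175.2000. Δ = (V_up−V_dn)/(S_up−S_dn) = (0.0000−50.0000)/(210.2400−148.9200) = -0.8154. V = [p*·0.0000 + (1−p*)·50.0000]/1.1 = 12.9870. B = V − Δ·S = 155.8442.
(0,0): S=146.0000. Δ = (V_up−V_dn)/(S_up−S_dn) = (12.9870−45.4545)/(175.2000−124.1000) = -0.6354. V = [p*·12.9870 + (1−p*)·45.4545]/1.1 = 20.2395. B = V − Δ·S = 113.0039.
Self-financing check: at every node Δ·S+B equals the discounted successor values.

(0,0): Delta=-0.6354 Bond=113.0039
(1,0): Delta=0.0000 Bond=45.4545
(1,1): Delta=-0.8154 Bond=155.8442
V0=20.2395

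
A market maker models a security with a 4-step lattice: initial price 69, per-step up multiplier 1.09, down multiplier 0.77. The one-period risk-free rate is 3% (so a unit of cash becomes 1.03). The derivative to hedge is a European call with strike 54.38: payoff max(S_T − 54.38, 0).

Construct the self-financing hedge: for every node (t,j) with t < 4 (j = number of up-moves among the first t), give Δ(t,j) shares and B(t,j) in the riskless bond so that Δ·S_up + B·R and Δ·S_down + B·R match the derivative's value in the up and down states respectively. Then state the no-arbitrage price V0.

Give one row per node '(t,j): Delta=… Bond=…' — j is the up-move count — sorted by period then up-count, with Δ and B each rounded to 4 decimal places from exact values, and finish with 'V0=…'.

(0,0): Delta=0.8577 Bond=-37.3673
(1,0): Delta=0.5280 Bond=-20.9695
(1,1): Delta=0.9114 Bond=-42.5312
(2,0): Delta=0.0000 Bond=0.0000
(2,1): Delta=0.6140 Bond=-26.5829
(2,2): Delta=0.9599 Bond=-47.7819
(3,0): Delta=0.0000 Bond=0.0000
(3,1): Delta=0.0000 Bond=0.0000
(3,2): Delta=0.7141 Bond=-33.6989
(3,3): Delta=1.0000 Bond=-52.7961
V0=21.8131

The replicating-portfolio and risk-neutral prices coincide; use p* = (1.03−0.77)/(1.09−0.77) = 0.8125 for the latter.
Terminal values V(4,·): V(4,0)=0.0000, V(4,1)=0.0000, V(4,2)=0.0000, V(4,3)=14.4249, V(4,4)=43.0191
(3,0): S=31.5008. Δ = (V_up−V_dn)/(S_up−S_dn) = (0.0000−0.0000)/(34.3358−24.2556) = 0.0000. V = [p*·0.0000 + (1−p*)·0.0000]/1.03 = 0.0000. B = V − Δ·S = 0.0000.
(3,1): S=44.5920. Δ = (V_up−V_dn)/(S_up−S_dn) = (0.0000−0.0000)/(48.6053−34.3358) = 0.0000. V = [p*·0.0000 + (1−p*)·0.0000]/1.03 = 0.0000. B = V − Δ·S = 0.0000.
(3,2): S=63.1238. Δ = (V_up−V_dn)/(S_up−S_dn) = (14.4249−0.0000)/(68.8049−48.6053) = 0.7141. V = [p*·14.4249 + (1−p*)·0.0000]/1.03 = 11.3789. B = V − Δ·S = -33.6989.
(3,3): S=89.3570. Δ = (V_up−V_dn)/(S_up−S_dn) = (43.0191−14.4249)/(97.3991−68.8049) = 1.0000. V = [p*·43.0191 + (1−p*)·14.4249]/1.03 = 36.5609. B = V − Δ·S = -52.7961.
(2,0): S=40.9101. Δ = (V_up−V_dn)/(S_up−S_dn) = (0.0000−0.0000)/(44.5920−31.5008) = 0.0000. V = [p*·0.0000 + (1−p*)·0.0000]/1.03 = 0.0000. B = V − Δ·S = 0.0000.
(2,1): S=57.9117. Δ = (V_up−V_dn)/(S_up−S_dn) = (11.3789−0.0000)/(63.1238−44.5920) = 0.6140. V = [p*·11.3789 + (1−p*)·0.0000]/1.03 = 8.9760. B = V − Δ·S = -26.5829.
(2,2): S=81.9789. Δ = (V_up−V_dn)/(S_up−S_dn) = (36.5609−11.3789)/(89.3570−63.1238) = 0.9599. V = [p*·36.5609 + (1−p*)·11.3789]/1.03 = 30.9119. B = V − Δ·S = -47.7819.
(1,0): S=53.1300. Δ = (V_up−V_dn)/(S_up−S_dn) = (8.9760−0.0000)/(57.9117−40.9101) = 0.5280. V = [p*·8.9760 + (1−p*)·0.0000]/1.03 = 7.0806. B = V − Δ·S = -20.9695.
(1,1): S=75.2100. Δ = (V_up−V_dn)/(S_up−S_dn) = (30.9119−8.9760)/(81.9789−57.9117) = 0.9114. V = [p*·30.9119 + (1−p*)·8.9760]/1.03 = 26.0184. B = V − Δ·S = -42.5312.
(0,0): S=69.0000. Δ = (V_up−V_dn)/(S_up−S_dn) = (26.0184−7.0806)/(75.2100−53.1300) = 0.8577. V = [p*·26.0184 + (1−p*)·7.0806]/1.03 = 21.8131. B = V − Δ·S = -37.3673.
The time-0 hedge costs 21.8131, which is the no-arbitrage price.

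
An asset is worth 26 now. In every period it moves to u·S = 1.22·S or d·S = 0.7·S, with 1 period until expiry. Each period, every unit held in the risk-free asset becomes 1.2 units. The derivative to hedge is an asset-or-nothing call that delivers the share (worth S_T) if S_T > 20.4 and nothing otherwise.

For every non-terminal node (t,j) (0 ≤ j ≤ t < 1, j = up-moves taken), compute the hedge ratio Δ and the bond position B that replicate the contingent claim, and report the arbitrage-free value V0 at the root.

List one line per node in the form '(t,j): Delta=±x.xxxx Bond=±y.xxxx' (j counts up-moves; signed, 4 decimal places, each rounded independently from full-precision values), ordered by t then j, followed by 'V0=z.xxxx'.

Risk-neutral probability p* = (R−d)/(u−d) = (1.2−0.7)/(1.22−0.7) = 0.9615.
At expiry t=1: V(1,0)=0.0000, V(1,1)=31.7200
(0,0): S=26.0000. Δ = (V_up−V_dn)/(S_up−S_dn) = (31.7200−0.0000)/(31.7200−18.2000) = 2.3462. V = [p*·31.7200 + (1−p*)·0.0000]/1.2 = 25.4167. B = V − Δ·S = -35.5833.
Root portfolio cost Δ·26+B reproduces V0=25.4167.

(0,0): Delta=2.3462 Bond=-35.5833
V0=25.4167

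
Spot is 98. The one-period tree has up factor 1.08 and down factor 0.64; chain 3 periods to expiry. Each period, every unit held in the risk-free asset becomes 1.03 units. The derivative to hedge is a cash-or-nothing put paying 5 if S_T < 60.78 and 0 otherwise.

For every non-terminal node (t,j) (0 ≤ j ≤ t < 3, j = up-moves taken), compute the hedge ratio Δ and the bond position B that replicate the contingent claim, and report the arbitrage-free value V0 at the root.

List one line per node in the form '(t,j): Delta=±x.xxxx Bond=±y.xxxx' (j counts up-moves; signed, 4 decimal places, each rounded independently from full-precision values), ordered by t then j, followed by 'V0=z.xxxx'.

No-arbitrage ⇒ martingale measure with p* = (R−d)/(u−d) = 0.8864.
Terminal payoffs: V(3,0)=5.0000, V(3,1)=5.0000, V(3,2)=0.0000, V(3,3)=0.0000
Node (2,0) S=40.1408: V=(p*·5.0000+(1−p*)·5.0000)/1.03=4.8544; Δ=(5.0000−5.0000)/(43.3521−25.6901)=0.0000; B=V−Δ·S=4.8544
Node (2,1) S=67.7376: V=(p*·0.0000+(1−p*)·5.0000)/1.03=0.5516; Δ=(0.0000−5.0000)/(73.1566−43.3521)=-0.1678; B=V−Δ·S=11.9153
Node (2,2) S=114.3072: V=(p*·0.0000+(1−p*)·0.0000)/1.03=0.0000; Δ=(0.0000−0.0000)/(123.4518−73.1566)=0.0000; B=V−Δ·S=0.0000
Node (1,0) S=62.7200: V=(p*·0.5516+(1−p*)·4.8544)/1.03=1.0103; Δ=(0.5516−4.8544)/(67.7376−40.1408)=-0.1559; B=V−Δ·S=10.7892
Node (1,1) S=105.8400: V=(p*·0.0000+(1−p*)·0.5516)/1.03=0.0609; Δ=(0.0000−0.5516)/(114.3072−67.7376)=-0.0118; B=V−Δ·S=1.3146
Node (0,0) S=98.0000: V=(p*·0.0609+(1−p*)·1.0103)/1.03=0.1638; Δ=(0.0609−1.0103)/(105.8400−62.7200)=-0.0220; B=V−Δ·S=2.3216
Root portfolio cost Δ·98+B reproduces V0=0.1638.

(0,0): Delta=-0.0220 Bond=2.3216
(1,0): Delta=-0.1559 Bond=10.7892
(1,1): Delta=-0.0118 Bond=1.3146
(2,0): Delta=0.0000 Bond=4.8544
(2,1): Delta=-0.1678 Bond=11.9153
(2,2): Delta=0.0000 Bond=0.0000
V0=0.1638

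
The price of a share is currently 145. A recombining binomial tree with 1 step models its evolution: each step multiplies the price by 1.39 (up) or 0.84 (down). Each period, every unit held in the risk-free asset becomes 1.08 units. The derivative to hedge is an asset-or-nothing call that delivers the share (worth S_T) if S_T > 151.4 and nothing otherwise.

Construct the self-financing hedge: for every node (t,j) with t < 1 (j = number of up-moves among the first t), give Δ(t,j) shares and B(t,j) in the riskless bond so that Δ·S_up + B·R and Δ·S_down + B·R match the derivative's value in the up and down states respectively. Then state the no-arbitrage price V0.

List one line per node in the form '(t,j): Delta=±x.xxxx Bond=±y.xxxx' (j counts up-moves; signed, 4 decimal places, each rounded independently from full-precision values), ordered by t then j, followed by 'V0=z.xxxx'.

(0,0): Delta=2.5273 Bond=-285.0202
V0=81.4343

Risk-neutral probability p* = (R−d)/(u−d) = (1.08−0.84)/(1.39−0.84) = 0.4364.
At expiry t=1: V(1,0)=0.0000, V(1,1)=201.5500
(0,0): S=145.0000. Δ = (V_up−V_dn)/(S_up−S_dn) = (201.5500−0.0000)/(201.5500−121.8000) = 2.5273. V = [p*·201.5500 + (1−p*)·0.0000]/1.08 = 81.4343. B = V − Δ·S = -285.0202.
The time-0 hedge costs 81.4343, which is the no-arbitrage price.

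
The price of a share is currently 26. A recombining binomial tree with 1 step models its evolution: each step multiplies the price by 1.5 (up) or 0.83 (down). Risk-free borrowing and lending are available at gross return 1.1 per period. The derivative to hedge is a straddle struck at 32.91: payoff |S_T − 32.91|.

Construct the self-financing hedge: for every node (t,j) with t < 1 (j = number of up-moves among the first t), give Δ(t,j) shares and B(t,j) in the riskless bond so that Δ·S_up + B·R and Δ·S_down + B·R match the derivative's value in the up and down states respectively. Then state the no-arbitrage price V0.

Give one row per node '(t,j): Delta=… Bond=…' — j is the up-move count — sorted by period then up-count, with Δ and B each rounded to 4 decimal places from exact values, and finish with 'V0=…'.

Risk-neutral probability p* = (R−d)/(u−d) = (1.1−0.83)/(1.5−0.83) = 0.4030.
Terminal values V(1,·): V(1,0)=11.3300, V(1,1)=6.0900
Node (0,0) S=26.0000: V=(p*·6.0900+(1−p*)·11.3300)/1.1=8.3803; Δ=(6.0900−11.3300)/(39.0000−21.5800)=-0.3008; B=V−Δ·S=16.2012
Root portfolio cost Δ·26+B reproduces V0=8.3803.

(0,0): Delta=-0.3008 Bond=16.2012
V0=8.3803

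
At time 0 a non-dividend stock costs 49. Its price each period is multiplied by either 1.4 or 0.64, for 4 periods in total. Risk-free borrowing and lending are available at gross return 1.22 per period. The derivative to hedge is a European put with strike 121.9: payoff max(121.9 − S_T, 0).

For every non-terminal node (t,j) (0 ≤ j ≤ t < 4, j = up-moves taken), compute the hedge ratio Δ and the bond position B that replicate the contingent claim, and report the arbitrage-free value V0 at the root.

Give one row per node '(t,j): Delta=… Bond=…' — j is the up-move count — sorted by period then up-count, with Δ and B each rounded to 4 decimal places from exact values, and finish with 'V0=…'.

(0,0): Delta=-0.5640 Bond=43.8174
(1,0): Delta=-1.0000 Bond=67.1312
(1,1): Delta=-0.5021 Bond=49.2135
(2,0): Delta=-1.0000 Bond=81.9000
(2,1): Delta=-1.0000 Bond=81.9000
(2,2): Delta=-0.4315 Bond=53.2565
(3,0): Delta=-1.0000 Bond=99.9180
(3,1): Delta=-1.0000 Bond=99.9180
(3,2): Delta=-1.0000 Bond=99.9180
(3,3): Delta=-0.3508 Bond=54.1279
V0=16.1830

Since d<R<u, set p* = (R−d)/(u−d) = 0.7632; price each node as the discounted p*-expectation of its children.
At expiry t=4: V(4,0)=113.6792, V(4,1)=103.9169, V(4,2)=82.5620, V(4,3)=35.8482, V(4,4)=0.0000
Node (3,0) S=12.8451: V=(p*·103.9169+(1−p*)·113.6792)/1.22=87.0730; Δ=(103.9169−113.6792)/(17.9831−8.2208)=-1.0000; B=V−Δ·S=99.9180
Node (3,1) S=28.0986: V=(p*·82.5620+(1−p*)·103.9169)/1.22=71.8195; Δ=(82.5620−103.9169)/(39.3380−17.9831)=-1.0000; B=V−Δ·S=99.9180
Node (3,2) S=61.4656: V=(p*·35.8482+(1−p*)·82.5620)/1.22=38.4524; Δ=(35.8482−82.5620)/(86.0518−39.3380)=-1.0000; B=V−Δ·S=99.9180
Node (3,3) S=134.4560: V=(p*·0.0000+(1−p*)·35.8482)/1.22=6.9593; Δ=(0.0000−35.8482)/(188.2384−86.0518)=-0.3508; B=V−Δ·S=54.1279
Node (2,0) S=20.0704: V=(p*·71.8195+(1−p*)·87.0730)/1.22=61.8296; Δ=(71.8195−87.0730)/(28.0986−12.8451)=-1.0000; B=V−Δ·S=81.9000
Node (2,1) S=43.9040: V=(p*·38.4524+(1−p*)·71.8195)/1.22=37.9960; Δ=(38.4524−71.8195)/(61.4656−28.0986)=-1.0000; B=V−Δ·S=81.9000
Node (2,2) S=96.0400: V=(p*·6.9593+(1−p*)·38.4524)/1.22=11.8182; Δ=(6.9593−38.4524)/(134.4560−61.4656)=-0.4315; B=V−Δ·S=53.2565
Node (1,0) S=31.3600: V=(p*·37.9960+(1−p*)·61.8296)/1.22=35.7712; Δ=(37.9960−61.8296)/(43.9040−20.0704)=-1.0000; B=V−Δ·S=67.1312
Node (1,1) S=68.6000: V=(p*·11.8182+(1−p*)·37.9960)/1.22=14.7690; Δ=(11.8182−37.9960)/(96.0400−43.9040)=-0.5021; B=V−Δ·S=49.2135
Node (0,0) S=49.0000: V=(p*·14.7690+(1−p*)·35.7712)/1.22=16.1830; Δ=(14.7690−35.7712)/(68.6000−31.3600)=-0.5640; B=V−Δ·S=43.8174
The time-0 hedge costs 16.1830, which is the no-arbitrage price.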